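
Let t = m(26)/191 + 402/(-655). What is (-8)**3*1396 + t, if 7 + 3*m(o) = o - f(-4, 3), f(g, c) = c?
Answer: -268257366746/375315 ≈ -7.1475e+5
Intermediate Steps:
m(o) = -10/3 + o/3 (m(o) = -7/3 + (o - 1*3)/3 = -7/3 + (o - 3)/3 = -7/3 + (-3 + o)/3 = -7/3 + (-1 + o/3) = -10/3 + o/3)
t = -219866/375315 (t = (-10/3 + (1/3)*26)/191 + 402/(-655) = (-10/3 + 26/3)*(1/191) + 402*(-1/655) = (16/3)*(1/191) - 402/655 = 16/573 - 402/655 = -219866/375315 ≈ -0.58582)
(-8)**3*1396 + t = (-8)**3*1396 - 219866/375315 = -512*1396 - 219866/375315 = -714752 - 219866/375315 = -268257366746/375315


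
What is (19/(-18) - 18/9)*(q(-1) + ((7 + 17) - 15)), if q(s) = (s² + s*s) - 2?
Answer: -55/2 ≈ -27.500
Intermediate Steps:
q(s) = -2 + 2*s² (q(s) = (s² + s²) - 2 = 2*s² - 2 = -2 + 2*s²)
(19/(-18) - 18/9)*(q(-1) + ((7 + 17) - 15)) = (19/(-18) - 18/9)*((-2 + 2*(-1)²) + ((7 + 17) - 15)) = (19*(-1/18) - 18*⅑)*((-2 + 2*1) + (24 - 15)) = (-19/18 - 2)*((-2 + 2) + 9) = -55*(0 + 9)/18 = -55/18*9 = -55/2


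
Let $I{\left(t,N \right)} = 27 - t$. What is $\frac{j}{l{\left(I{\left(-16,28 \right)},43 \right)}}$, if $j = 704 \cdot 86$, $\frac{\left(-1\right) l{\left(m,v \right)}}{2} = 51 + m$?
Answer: $- \frac{15136}{47} \approx -322.04$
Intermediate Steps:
$l{\left(m,v \right)} = -102 - 2 m$ ($l{\left(m,v \right)} = - 2 \left(51 + m\right) = -102 - 2 m$)
$j = 60544$
$\frac{j}{l{\left(I{\left(-16,28 \right)},43 \right)}} = \frac{60544}{-102 - 2 \left(27 - -16\right)} = \frac{60544}{-102 - 2 \left(27 + 16\right)} = \frac{60544}{-102 - 86} = \frac{60544}{-188} = 60544 \left(- \frac{1}{188}\right) = - \frac{15136}{47}$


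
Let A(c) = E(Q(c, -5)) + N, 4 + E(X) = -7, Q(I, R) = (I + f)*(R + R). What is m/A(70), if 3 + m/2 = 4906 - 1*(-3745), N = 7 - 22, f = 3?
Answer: -8648/13 ≈ -665.23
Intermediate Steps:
Q(I, R) = 2*R*(3 + I) (Q(I, R) = (I + 3)*(R + R) = (3 + I)*(2*R) = 2*R*(3 + I))
E(X) = -11 (E(X) = -4 - 7 = -11)
N = -15
A(c) = -26 (A(c) = -11 - 15 = -26)
m = 17296 (m = -6 + 2*(4906 - 1*(-3745)) = -6 + 2*(4906 + 3745) = -6 + 2*8651 = -6 + 17302 = 17296)
m/A(70) = 17296/(-26) = 17296*(-1/26) = -8648/13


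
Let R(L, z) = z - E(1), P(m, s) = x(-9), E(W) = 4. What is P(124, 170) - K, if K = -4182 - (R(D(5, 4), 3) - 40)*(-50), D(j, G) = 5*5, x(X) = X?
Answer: 6223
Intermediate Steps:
D(j, G) = 25
P(m, s) = -9
R(L, z) = -4 + z (R(L, z) = z - 1*4 = z - 4 = -4 + z)
K = -6232 (K = -4182 - ((-4 + 3) - 40)*(-50) = -4182 - (-1 - 40)*(-50) = -4182 - (-41)*(-50) = -4182 - 1*2050 = -4182 - 2050 = -6232)
P(124, 170) - K = -9 - 1*(-6232) = -9 + 6232 = 6223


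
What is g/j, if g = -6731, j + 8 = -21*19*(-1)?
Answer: -6731/391 ≈ -17.215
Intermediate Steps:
j = 391 (j = -8 - 21*19*(-1) = -8 - 399*(-1) = -8 + 399 = 391)
g/j = -6731/391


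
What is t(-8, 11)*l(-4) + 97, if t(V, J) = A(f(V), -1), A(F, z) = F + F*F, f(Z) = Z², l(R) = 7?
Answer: 29217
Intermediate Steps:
A(F, z) = F + F²
t(V, J) = V²*(1 + V²)
t(-8, 11)*l(-4) + 97 = ((-8)² + (-8)⁴)*7 + 97 = (64 + 4096)*7 + 97 = 4160*7 + 97 = 29120 + 97 = 29217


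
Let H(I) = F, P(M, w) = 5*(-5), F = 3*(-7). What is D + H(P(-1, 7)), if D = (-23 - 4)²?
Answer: 708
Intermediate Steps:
F = -21
P(M, w) = -25
D = 729 (D = (-27)² = 729)
H(I) = -21
D + H(P(-1, 7)) = 729 - 21 = 708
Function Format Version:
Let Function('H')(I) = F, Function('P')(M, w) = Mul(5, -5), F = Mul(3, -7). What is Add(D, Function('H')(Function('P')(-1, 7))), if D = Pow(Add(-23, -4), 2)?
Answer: 708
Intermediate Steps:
F = -21
Function('P')(M, w) = -25
D = 729 (D = Pow(-27, 2) = 729)
Function('H')(I) = -21
Add(D, Function('H')(Function('P')(-1, 7))) = Add(729, -21) = 708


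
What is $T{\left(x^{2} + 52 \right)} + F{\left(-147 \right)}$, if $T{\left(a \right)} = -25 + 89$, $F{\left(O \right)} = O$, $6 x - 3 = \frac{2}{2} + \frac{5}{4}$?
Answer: $-83$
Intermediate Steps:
$x = \frac{7}{8}$ ($x = \frac{1}{2} + \frac{\frac{2}{2} + \frac{5}{4}}{6} = \frac{1}{2} + \frac{2 \cdot \frac{1}{2} + 5 \cdot \frac{1}{4}}{6} = \frac{1}{2} + \frac{1 + \frac{5}{4}}{6} = \frac{1}{2} + \frac{1}{6} \cdot \frac{9}{4} = \frac{1}{2} + \frac{3}{8} = \frac{7}{8} \approx 0.875$)
$T{\left(a \right)} = 64$
$T{\left(x^{2} + 52 \right)} + F{\left(-147 \right)} = 64 - 147 = -83$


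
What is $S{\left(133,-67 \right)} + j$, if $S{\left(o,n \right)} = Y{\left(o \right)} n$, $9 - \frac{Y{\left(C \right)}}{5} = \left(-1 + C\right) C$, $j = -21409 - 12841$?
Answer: $5843995$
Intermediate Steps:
$j = -34250$ ($j = -21409 - 12841 = -34250$)
$Y{\left(C \right)} = 45 - 5 C \left(-1 + C\right)$ ($Y{\left(C \right)} = 45 - 5 \left(-1 + C\right) C = 45 - 5 C \left(-1 + C\right)$)
$S{\left(o,n \right)} = n \left(45 - 5 o^{2} + 5 o\right)$ ($S{\left(o,n \right)} = \left(45 - 5 o^{2} + 5 o\right) n = n \left(45 - 5 o^{2} + 5 o\right)$)
$S{\left(133,-67 \right)} + j = 5 \left(-67\right) \left(9 + 133 - 133^{2}\right) - 34250 = 5 \left(-67\right) \left(9 + 133 - 17689\right) - 34250 = 5 \left(-67\right) \left(-17547\right) - 34250 = 5878245 - 34250 = 5843995$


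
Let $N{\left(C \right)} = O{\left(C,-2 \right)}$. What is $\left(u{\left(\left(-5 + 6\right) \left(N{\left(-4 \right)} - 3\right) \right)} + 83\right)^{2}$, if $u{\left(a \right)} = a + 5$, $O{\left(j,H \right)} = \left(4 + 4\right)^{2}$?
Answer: $22201$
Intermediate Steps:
$O{\left(j,H \right)} = 64$ ($O{\left(j,H \right)} = 8^{2} = 64$)
$N{\left(C \right)} = 64$
$u{\left(a \right)} = 5 + a$
$\left(u{\left(\left(-5 + 6\right) \left(N{\left(-4 \right)} - 3\right) \right)} + 83\right)^{2} = \left(\left(5 + \left(-5 + 6\right) \left(64 - 3\right)\right) + 83\right)^{2} = \left(\left(5 + 1 \cdot 61\right) + 83\right)^{2} = \left(\left(5 + 61\right) + 83\right)^{2} = \left(66 + 83\right)^{2} = 149^{2} = 22201$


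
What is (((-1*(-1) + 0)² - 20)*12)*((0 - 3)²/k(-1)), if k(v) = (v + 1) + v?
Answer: 2052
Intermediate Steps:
k(v) = 1 + 2*v (k(v) = (1 + v) + v = 1 + 2*v)
(((-1*(-1) + 0)² - 20)*12)*((0 - 3)²/k(-1)) = (((-1*(-1) + 0)² - 20)*12)*((0 - 3)²/(1 + 2*(-1))) = (((1 + 0)² - 20)*12)*((-3)²/(1 - 2)) = ((1² - 20)*12)*(9/(-1)) = ((1 - 20)*12)*(9*(-1)) = -19*12*(-9) = -228*(-9) = 2052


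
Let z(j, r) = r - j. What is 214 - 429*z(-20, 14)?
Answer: -14372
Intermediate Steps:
214 - 429*z(-20, 14) = 214 - 429*(14 - 1*(-20)) = 214 - 429*(14 + 20) = 214 - 429*34 = 214 - 14586 = -14372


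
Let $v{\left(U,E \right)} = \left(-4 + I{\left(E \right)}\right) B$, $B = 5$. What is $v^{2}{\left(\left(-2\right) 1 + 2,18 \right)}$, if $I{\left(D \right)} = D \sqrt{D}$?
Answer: $146200 - 10800 \sqrt{2} \approx 1.3093 \cdot 10^{5}$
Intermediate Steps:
$I{\left(D \right)} = D^{\frac{3}{2}}$
$v{\left(U,E \right)} = -20 + 5 E^{\frac{3}{2}}$ ($v{\left(U,E \right)} = \left(-4 + E^{\frac{3}{2}}\right) 5 = -20 + 5 E^{\frac{3}{2}}$)
$v^{2}{\left(\left(-2\right) 1 + 2,18 \right)} = \left(-20 + 5 \cdot 18^{\frac{3}{2}}\right)^{2} = \left(-20 + 5 \cdot 54 \sqrt{2}\right)^{2} = \left(-20 + 270 \sqrt{2}\right)^{2}$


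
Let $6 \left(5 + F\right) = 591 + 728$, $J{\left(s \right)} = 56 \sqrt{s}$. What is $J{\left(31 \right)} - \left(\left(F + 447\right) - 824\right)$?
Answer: $\frac{973}{6} + 56 \sqrt{31} \approx 473.96$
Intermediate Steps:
$F = \frac{1289}{6}$ ($F = -5 + \frac{591 + 728}{6} = -5 + \frac{1}{6} \cdot 1319 = -5 + \frac{1319}{6} = \frac{1289}{6} \approx 214.83$)
$J{\left(31 \right)} - \left(\left(F + 447\right) - 824\right) = 56 \sqrt{31} - \left(\left(\frac{1289}{6} + 447\right) - 824\right) = 56 \sqrt{31} - \left(\frac{3971}{6} - 824\right) = 56 \sqrt{31} - - \frac{973}{6} = 56 \sqrt{31} + \frac{973}{6} = \frac{973}{6} + 56 \sqrt{31}$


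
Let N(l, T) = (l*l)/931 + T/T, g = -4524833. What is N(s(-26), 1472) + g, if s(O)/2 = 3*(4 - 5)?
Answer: -4212618556/931 ≈ -4.5248e+6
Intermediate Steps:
s(O) = -6 (s(O) = 2*(3*(4 - 5)) = 2*(3*(-1)) = 2*(-3) = -6)
N(l, T) = 1 + l**2/931 (N(l, T) = l**2*(1/931) + 1 = l**2/931 + 1 = 1 + l**2/931)
N(s(-26), 1472) + g = (1 + (1/931)*(-6)**2) - 4524833 = (1 + (1/931)*36) - 4524833 = (1 + 36/931) - 4524833 = 967/931 - 4524833 = -4212618556/931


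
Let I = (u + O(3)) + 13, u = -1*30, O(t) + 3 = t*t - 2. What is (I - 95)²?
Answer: 11664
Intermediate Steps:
O(t) = -5 + t² (O(t) = -3 + (t*t - 2) = -3 + (t² - 2) = -3 + (-2 + t²) = -5 + t²)
u = -30
I = -13 (I = (-30 + (-5 + 3²)) + 13 = (-30 + (-5 + 9)) + 13 = (-30 + 4) + 13 = -26 + 13 = -13)
(I - 95)² = (-13 - 95)² = (-108)² = 11664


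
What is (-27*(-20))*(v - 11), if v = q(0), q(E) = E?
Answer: -5940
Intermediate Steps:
v = 0
(-27*(-20))*(v - 11) = (-27*(-20))*(0 - 11) = 540*(-11) = -5940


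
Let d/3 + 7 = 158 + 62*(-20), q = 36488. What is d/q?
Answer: -3267/36488 ≈ -0.089536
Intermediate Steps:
d = -3267 (d = -21 + 3*(158 + 62*(-20)) = -21 + 3*(158 - 1240) = -21 + 3*(-1082) = -21 - 3246 = -3267)
d/q = -3267/36488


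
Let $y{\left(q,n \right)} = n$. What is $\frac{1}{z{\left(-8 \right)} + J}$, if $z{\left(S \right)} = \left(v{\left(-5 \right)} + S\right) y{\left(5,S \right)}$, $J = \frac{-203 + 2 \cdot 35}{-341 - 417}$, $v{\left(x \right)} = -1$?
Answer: $\frac{758}{54709} \approx 0.013855$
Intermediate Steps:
$J = \frac{133}{758}$ ($J = \frac{-203 + 70}{-758} = \left(-133\right) \left(- \frac{1}{758}\right) = \frac{133}{758} \approx 0.17546$)
$z{\left(S \right)} = S \left(-1 + S\right)$ ($z{\left(S \right)} = \left(-1 + S\right) S = S \left(-1 + S\right)$)
$\frac{1}{z{\left(-8 \right)} + J} = \frac{1}{- 8 \left(-1 - 8\right) + \frac{133}{758}} = \frac{1}{\left(-8\right) \left(-9\right) + \frac{133}{758}} = \frac{1}{72 + \frac{133}{758}} = \frac{1}{\frac{54709}{758}} = \frac{758}{54709}$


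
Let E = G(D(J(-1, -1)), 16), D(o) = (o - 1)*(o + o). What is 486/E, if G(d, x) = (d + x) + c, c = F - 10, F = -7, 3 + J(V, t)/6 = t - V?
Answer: 486/683 ≈ 0.71157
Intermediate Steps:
J(V, t) = -18 - 6*V + 6*t (J(V, t) = -18 + 6*(t - V) = -18 + (-6*V + 6*t) = -18 - 6*V + 6*t)
D(o) = 2*o*(-1 + o) (D(o) = (-1 + o)*(2*o) = 2*o*(-1 + o))
c = -17 (c = -7 - 10 = -17)
G(d, x) = -17 + d + x (G(d, x) = (d + x) - 17 = -17 + d + x)
E = 683 (E = -17 + 2*(-18 - 6*(-1) + 6*(-1))*(-1 + (-18 - 6*(-1) + 6*(-1))) + 16 = -17 + 2*(-18 + 6 - 6)*(-1 + (-18 + 6 - 6)) + 16 = -17 + 2*(-18)*(-1 - 18) + 16 = -17 + 2*(-18)*(-19) + 16 = -17 + 684 + 16 = 683)
486/E = 486/683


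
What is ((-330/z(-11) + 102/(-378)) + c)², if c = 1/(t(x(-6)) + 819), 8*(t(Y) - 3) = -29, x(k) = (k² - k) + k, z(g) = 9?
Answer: 232085876953225/170124076521 ≈ 1364.2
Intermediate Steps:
x(k) = k²
t(Y) = -5/8 (t(Y) = 3 + (⅛)*(-29) = 3 - 29/8 = -5/8)
c = 8/6547 (c = 1/(-5/8 + 819) = 1/(6547/8) = 8/6547 ≈ 0.0012219)
((-330/z(-11) + 102/(-378)) + c)² = ((-330/9 + 102/(-378)) + 8/6547)² = ((-330*⅑ + 102*(-1/378)) + 8/6547)² = ((-110/3 - 17/63) + 8/6547)² = (-2327/63 + 8/6547)² = (-15234365/412461)² = 232085876953225/170124076521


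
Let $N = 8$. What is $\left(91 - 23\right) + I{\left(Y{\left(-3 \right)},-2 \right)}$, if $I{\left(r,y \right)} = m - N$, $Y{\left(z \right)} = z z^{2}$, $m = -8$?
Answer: $52$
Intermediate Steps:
$Y{\left(z \right)} = z^{3}$
$I{\left(r,y \right)} = -16$ ($I{\left(r,y \right)} = -8 - 8 = -16$)
$\left(91 - 23\right) + I{\left(Y{\left(-3 \right)},-2 \right)} = \left(91 - 23\right) - 16 = 68 - 16 = 52$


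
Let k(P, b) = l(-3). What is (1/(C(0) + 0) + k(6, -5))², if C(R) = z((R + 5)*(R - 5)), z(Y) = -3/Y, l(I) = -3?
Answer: 256/9 ≈ 28.444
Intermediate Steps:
k(P, b) = -3
C(R) = -3/((-5 + R)*(5 + R)) (C(R) = -3*1/((R - 5)*(R + 5)) = -3*1/((-5 + R)*(5 + R)) = -3/((-5 + R)*(5 + R)))
(1/(C(0) + 0) + k(6, -5))² = (1/(-3/(-25 + 0²) + 0) - 3)² = (1/(-3/(-25 + 0) + 0) - 3)² = (1/(-3/(-25) + 0) - 3)² = (1/(-3*(-1/25) + 0) - 3)² = (1/(3/25 + 0) - 3)² = (1/(3/25) - 3)² = (25/3 - 3)² = (16/3)² = 256/9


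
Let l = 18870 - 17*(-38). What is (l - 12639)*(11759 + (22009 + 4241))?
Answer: 261387893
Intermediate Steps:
l = 19516 (l = 18870 - 1*(-646) = 18870 + 646 = 19516)
(l - 12639)*(11759 + (22009 + 4241)) = (19516 - 12639)*(11759 + (22009 + 4241)) = 6877*(11759 + 26250) = 6877*38009 = 261387893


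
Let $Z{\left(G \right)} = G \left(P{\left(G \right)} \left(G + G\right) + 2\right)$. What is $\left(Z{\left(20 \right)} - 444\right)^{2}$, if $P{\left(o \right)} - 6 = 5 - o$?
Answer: $57820816$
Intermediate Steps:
$P{\left(o \right)} = 11 - o$ ($P{\left(o \right)} = 6 - \left(-5 + o\right) = 11 - o$)
$Z{\left(G \right)} = G \left(2 + 2 G \left(11 - G\right)\right)$ ($Z{\left(G \right)} = G \left(\left(11 - G\right) \left(G + G\right) + 2\right) = G \left(\left(11 - G\right) 2 G + 2\right) = G \left(2 G \left(11 - G\right) + 2\right) = G \left(2 + 2 G \left(11 - G\right)\right)$)
$\left(Z{\left(20 \right)} - 444\right)^{2} = \left(\left(-2\right) 20 \left(-1 + 20 \left(-11 + 20\right)\right) - 444\right)^{2} = \left(\left(-2\right) 20 \left(-1 + 20 \cdot 9\right) - 444\right)^{2} = \left(\left(-2\right) 20 \left(-1 + 180\right) - 444\right)^{2} = \left(\left(-2\right) 20 \cdot 179 - 444\right)^{2} = \left(-7160 - 444\right)^{2} = \left(-7604\right)^{2} = 57820816$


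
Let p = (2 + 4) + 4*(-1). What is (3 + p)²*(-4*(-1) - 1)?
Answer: 75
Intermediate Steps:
p = 2 (p = 6 - 4 = 2)
(3 + p)²*(-4*(-1) - 1) = (3 + 2)²*(-4*(-1) - 1) = 5²*(4 - 1) = 25*3 = 75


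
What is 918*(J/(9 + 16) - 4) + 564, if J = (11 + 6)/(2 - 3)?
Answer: -93306/25 ≈ -3732.2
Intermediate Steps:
J = -17 (J = 17/(-1) = 17*(-1) = -17)
918*(J/(9 + 16) - 4) + 564 = 918*(-17/(9 + 16) - 4) + 564 = 918*(-17/25 - 4) + 564 = 918*(-117/25) + 564 = -107406/25 + 564 = -93306/25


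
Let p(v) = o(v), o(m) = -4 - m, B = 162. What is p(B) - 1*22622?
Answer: -22788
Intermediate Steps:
p(v) = -4 - v
p(B) - 1*22622 = (-4 - 1*162) - 1*22622 = (-4 - 162) - 22622 = -166 - 22622 = -22788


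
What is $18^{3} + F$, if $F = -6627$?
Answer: $-795$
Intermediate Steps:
$18^{3} + F = 18^{3} - 6627 = 5832 - 6627 = -795$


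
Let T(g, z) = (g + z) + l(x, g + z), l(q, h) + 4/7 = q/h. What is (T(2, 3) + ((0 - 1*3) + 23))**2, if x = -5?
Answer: 26896/49 ≈ 548.90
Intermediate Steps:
l(q, h) = -4/7 + q/h
T(g, z) = -4/7 + g + z - 5/(g + z) (T(g, z) = (g + z) + (-4/7 - 5/(g + z)) = -4/7 + g + z - 5/(g + z))
(T(2, 3) + ((0 - 1*3) + 23))**2 = ((-5 + (2 + 3)*(-4 + 7*2 + 7*3)/7)/(2 + 3) + ((0 - 1*3) + 23))**2 = ((-5 + (1/7)*5*(-4 + 14 + 21))/5 + ((0 - 3) + 23))**2 = ((-5 + (1/7)*5*31)/5 + (-3 + 23))**2 = ((-5 + 155/7)/5 + 20)**2 = ((1/5)*(120/7) + 20)**2 = (24/7 + 20)**2 = (164/7)**2 = 26896/49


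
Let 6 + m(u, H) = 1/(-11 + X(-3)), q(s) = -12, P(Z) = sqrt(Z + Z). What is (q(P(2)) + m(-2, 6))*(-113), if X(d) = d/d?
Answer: 20453/10 ≈ 2045.3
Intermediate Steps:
X(d) = 1
P(Z) = sqrt(2)*sqrt(Z) (P(Z) = sqrt(2*Z) = sqrt(2)*sqrt(Z))
m(u, H) = -61/10 (m(u, H) = -6 + 1/(-11 + 1) = -6 + 1/(-10) = -6 - 1/10 = -61/10)
(q(P(2)) + m(-2, 6))*(-113) = (-12 - 61/10)*(-113) = -181/10*(-113) = 20453/10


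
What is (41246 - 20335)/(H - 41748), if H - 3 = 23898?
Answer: -20911/17847 ≈ -1.1717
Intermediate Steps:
H = 23901 (H = 3 + 23898 = 23901)
(41246 - 20335)/(H - 41748) = (41246 - 20335)/(23901 - 41748) = 20911/(-17847) = 20911*(-1/17847) = -20911/17847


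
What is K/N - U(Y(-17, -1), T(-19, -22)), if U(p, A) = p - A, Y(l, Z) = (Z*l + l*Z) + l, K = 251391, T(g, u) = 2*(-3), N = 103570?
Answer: -2130719/103570 ≈ -20.573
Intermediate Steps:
T(g, u) = -6
Y(l, Z) = l + 2*Z*l (Y(l, Z) = (Z*l + Z*l) + l = 2*Z*l + l = l + 2*Z*l)
K/N - U(Y(-17, -1), T(-19, -22)) = 251391/103570 - (-17*(1 + 2*(-1)) - 1*(-6)) = 251391*(1/103570) - (-17*(1 - 2) + 6) = 251391/103570 - (-17*(-1) + 6) = 251391/103570 - (17 + 6) = 251391/103570 - 1*23 = 251391/103570 - 23 = -2130719/103570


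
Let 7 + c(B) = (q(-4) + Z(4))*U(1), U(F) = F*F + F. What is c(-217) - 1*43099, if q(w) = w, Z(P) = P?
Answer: -43106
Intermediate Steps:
U(F) = F + F² (U(F) = F² + F = F + F²)
c(B) = -7 (c(B) = -7 + (-4 + 4)*(1*(1 + 1)) = -7 + 0*(1*2) = -7 + 0*2 = -7 + 0 = -7)
c(-217) - 1*43099 = -7 - 1*43099 = -7 - 43099 = -43106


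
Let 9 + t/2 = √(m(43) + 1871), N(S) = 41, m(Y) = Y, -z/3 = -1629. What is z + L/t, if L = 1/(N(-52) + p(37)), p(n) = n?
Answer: 155269765/31772 + √1914/285948 ≈ 4887.0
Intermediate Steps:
z = 4887 (z = -3*(-1629) = 4887)
t = -18 + 2*√1914 (t = -18 + 2*√(43 + 1871) = -18 + 2*√1914 ≈ 69.499)
L = 1/78 (L = 1/(41 + 37) = 1/78 ≈ 0.012821)
z + L/t = 4887 + 1/(78*(-18 + 2*√1914))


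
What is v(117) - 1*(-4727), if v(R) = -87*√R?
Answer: 4727 - 261*√13 ≈ 3786.0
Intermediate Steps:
v(117) - 1*(-4727) = -261*√13 - 1*(-4727) = -261*√13 + 4727 = 4727 - 261*√13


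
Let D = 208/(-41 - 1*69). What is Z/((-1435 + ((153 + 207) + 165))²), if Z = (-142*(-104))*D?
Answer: -2272/67375 ≈ -0.033722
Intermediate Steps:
D = -104/55 (D = 208/(-41 - 69) = 208/(-110) = 208*(-1/110) = -104/55 ≈ -1.8909)
Z = -1535872/55 (Z = -142*(-104)*(-104/55) = 14768*(-104/55) = -1535872/55 ≈ -27925.)
Z/((-1435 + ((153 + 207) + 165))²) = -1535872/(55*(-1435 + ((153 + 207) + 165))²) = -1535872/(55*(-1435 + (360 + 165))²) = -1535872/(55*(-1435 + 525)²) = -1535872/(55*((-910)²)) = -1535872/55/828100 = -1535872/55*1/828100 = -2272/67375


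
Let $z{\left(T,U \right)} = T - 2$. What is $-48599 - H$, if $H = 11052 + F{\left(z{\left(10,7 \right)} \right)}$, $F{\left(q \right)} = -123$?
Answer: $-59528$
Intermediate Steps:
$z{\left(T,U \right)} = -2 + T$ ($z{\left(T,U \right)} = T - 2 = -2 + T$)
$H = 10929$ ($H = 11052 - 123 = 10929$)
$-48599 - H = -48599 - 10929 = -59528$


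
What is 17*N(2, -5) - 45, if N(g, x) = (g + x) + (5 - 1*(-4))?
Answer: 57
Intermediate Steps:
N(g, x) = 9 + g + x (N(g, x) = (g + x) + (5 + 4) = (g + x) + 9 = 9 + g + x)
17*N(2, -5) - 45 = 17*(9 + 2 - 5) - 45 = 17*6 - 45 = 102 - 45 = 57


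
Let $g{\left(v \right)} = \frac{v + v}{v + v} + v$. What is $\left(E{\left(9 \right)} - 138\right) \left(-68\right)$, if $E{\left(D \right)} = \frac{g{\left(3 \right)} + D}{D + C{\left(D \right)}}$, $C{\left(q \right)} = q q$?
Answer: $\frac{421838}{45} \approx 9374.2$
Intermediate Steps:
$C{\left(q \right)} = q^{2}$
$g{\left(v \right)} = 1 + v$ ($g{\left(v \right)} = \frac{2 v}{2 v} + v = 2 v \frac{1}{2 v} + v = 1 + v$)
$E{\left(D \right)} = \frac{4 + D}{D + D^{2}}$ ($E{\left(D \right)} = \frac{\left(1 + 3\right) + D}{D + D^{2}} = \frac{4 + D}{D + D^{2}}$)
$\left(E{\left(9 \right)} - 138\right) \left(-68\right) = \left(\frac{4 + 9}{9 \left(1 + 9\right)} - 138\right) \left(-68\right) = \left(\frac{1}{9} \cdot \frac{1}{10} \cdot 13 - 138\right) \left(-68\right) = \left(\frac{13}{90} - 138\right) \left(-68\right) = \left(- \frac{12407}{90}\right) \left(-68\right) = \frac{421838}{45}$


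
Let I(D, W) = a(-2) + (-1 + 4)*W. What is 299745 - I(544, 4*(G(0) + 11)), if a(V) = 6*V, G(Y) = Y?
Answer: 299625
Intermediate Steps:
I(D, W) = -12 + 3*W (I(D, W) = 6*(-2) + (-1 + 4)*W = -12 + 3*W)
299745 - I(544, 4*(G(0) + 11)) = 299745 - (-12 + 3*(4*(0 + 11))) = 299745 - (-12 + 3*(4*11)) = 299745 - (-12 + 3*44) = 299745 - (-12 + 132) = 299745 - 1*120 = 299745 - 120 = 299625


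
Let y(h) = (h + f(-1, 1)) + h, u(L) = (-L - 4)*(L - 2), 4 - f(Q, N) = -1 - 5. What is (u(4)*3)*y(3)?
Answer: -768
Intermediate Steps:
f(Q, N) = 10 (f(Q, N) = 4 - (-1 - 5) = 4 - 1*(-6) = 4 + 6 = 10)
u(L) = (-4 - L)*(-2 + L)
y(h) = 10 + 2*h (y(h) = (h + 10) + h = (10 + h) + h = 10 + 2*h)
(u(4)*3)*y(3) = ((8 - 1*4² - 2*4)*3)*(10 + 2*3) = ((8 - 1*16 - 8)*3)*(10 + 6) = ((8 - 16 - 8)*3)*16 = -16*3*16 = -48*16 = -768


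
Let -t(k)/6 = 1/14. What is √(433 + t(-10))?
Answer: 2*√5299/7 ≈ 20.798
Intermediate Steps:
t(k) = -3/7 (t(k) = -6/14 = -6*1/14 = -3/7)
√(433 + t(-10)) = √(433 - 3/7) = √(3028/7) = 2*√5299/7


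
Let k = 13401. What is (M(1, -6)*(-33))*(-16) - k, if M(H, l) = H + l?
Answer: -16041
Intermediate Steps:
(M(1, -6)*(-33))*(-16) - k = ((1 - 6)*(-33))*(-16) - 1*13401 = -5*(-33)*(-16) - 13401 = 165*(-16) - 13401 = -2640 - 13401 = -16041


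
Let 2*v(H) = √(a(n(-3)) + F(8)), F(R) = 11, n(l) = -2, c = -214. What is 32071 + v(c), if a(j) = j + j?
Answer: 32071 + √7/2 ≈ 32072.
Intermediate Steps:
a(j) = 2*j
v(H) = √7/2 (v(H) = √(2*(-2) + 11)/2 = √(-4 + 11)/2 = √7/2)
32071 + v(c) = 32071 + √7/2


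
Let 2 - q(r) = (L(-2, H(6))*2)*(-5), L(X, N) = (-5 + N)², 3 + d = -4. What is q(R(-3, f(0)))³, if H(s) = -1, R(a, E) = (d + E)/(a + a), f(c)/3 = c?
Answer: 47437928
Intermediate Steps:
d = -7 (d = -3 - 4 = -7)
f(c) = 3*c
R(a, E) = (-7 + E)/(2*a) (R(a, E) = (-7 + E)/(a + a) = (-7 + E)/((2*a)) = (-7 + E)*(1/(2*a)) = (-7 + E)/(2*a))
q(r) = 362 (q(r) = 2 - (-5 - 1)²*2*(-5) = 2 - (-6)²*2*(-5) = 2 - 36*2*(-5) = 2 - 72*(-5) = 2 - 1*(-360) = 2 + 360 = 362)
q(R(-3, f(0)))³ = 362³ = 47437928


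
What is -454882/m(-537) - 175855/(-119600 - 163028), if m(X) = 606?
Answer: -64227910883/85636284 ≈ -750.01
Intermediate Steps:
-454882/m(-537) - 175855/(-119600 - 163028) = -454882/606 - 175855/(-119600 - 163028) = -454882*1/606 - 175855/(-282628) = -227441/303 - 175855*(-1/282628) = -227441/303 + 175855/282628 = -64227910883/85636284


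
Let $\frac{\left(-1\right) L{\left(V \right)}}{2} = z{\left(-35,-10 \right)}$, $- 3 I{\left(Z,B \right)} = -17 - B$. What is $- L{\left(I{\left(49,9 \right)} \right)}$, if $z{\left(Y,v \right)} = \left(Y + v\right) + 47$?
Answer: $4$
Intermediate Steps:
$z{\left(Y,v \right)} = 47 + Y + v$
$I{\left(Z,B \right)} = \frac{17}{3} + \frac{B}{3}$ ($I{\left(Z,B \right)} = - \frac{-17 - B}{3} = \frac{17}{3} + \frac{B}{3}$)
$L{\left(V \right)} = -4$ ($L{\left(V \right)} = - 2 \left(47 - 35 - 10\right) = \left(-2\right) 2 = -4$)
$- L{\left(I{\left(49,9 \right)} \right)} = \left(-1\right) \left(-4\right) = 4$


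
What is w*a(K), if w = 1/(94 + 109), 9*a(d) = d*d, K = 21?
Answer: 7/29 ≈ 0.24138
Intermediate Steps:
a(d) = d²/9 (a(d) = (d*d)/9 = d²/9)
w = 1/203 ≈ 0.0049261
w*a(K) = ((⅑)*21²)/203 = ((⅑)*441)/203 = (1/203)*49 = 7/29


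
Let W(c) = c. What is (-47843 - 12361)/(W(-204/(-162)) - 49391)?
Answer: 1625508/1333523 ≈ 1.2190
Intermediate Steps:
(-47843 - 12361)/(W(-204/(-162)) - 49391) = (-47843 - 12361)/(-204/(-162) - 49391) = -60204/(-204*(-1/162) - 49391) = -60204/(34/27 - 49391) = -60204/(-1333523/27) = -60204*(-27/1333523) = 1625508/1333523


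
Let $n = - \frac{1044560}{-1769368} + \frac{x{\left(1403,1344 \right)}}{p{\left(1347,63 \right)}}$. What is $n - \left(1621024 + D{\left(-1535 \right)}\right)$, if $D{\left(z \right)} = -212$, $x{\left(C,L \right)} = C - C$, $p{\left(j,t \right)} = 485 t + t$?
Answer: $- \frac{358476480282}{221171} \approx -1.6208 \cdot 10^{6}$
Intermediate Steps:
$p{\left(j,t \right)} = 486 t$
$x{\left(C,L \right)} = 0$
$n = \frac{130570}{221171}$ ($n = - \frac{1044560}{-1769368} + \frac{0}{486 \cdot 63} = \left(-1044560\right) \left(- \frac{1}{1769368}\right) + \frac{0}{30618} = \frac{130570}{221171} + 0 \cdot \frac{1}{30618} = \frac{130570}{221171} + 0 = \frac{130570}{221171} \approx 0.59036$)
$n - \left(1621024 + D{\left(-1535 \right)}\right) = \frac{130570}{221171} - \left(1621024 - 212\right) = \frac{130570}{221171} - 1620812 = - \frac{358476480282}{221171}$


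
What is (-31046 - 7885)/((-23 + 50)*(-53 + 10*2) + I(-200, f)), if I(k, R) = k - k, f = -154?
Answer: 12977/297 ≈ 43.694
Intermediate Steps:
I(k, R) = 0
(-31046 - 7885)/((-23 + 50)*(-53 + 10*2) + I(-200, f)) = (-31046 - 7885)/((-23 + 50)*(-53 + 10*2) + 0) = -38931/(27*(-53 + 20) + 0) = -38931/(27*(-33) + 0) = -38931/(-891 + 0) = -38931/(-891) = -38931*(-1/891) = 12977/297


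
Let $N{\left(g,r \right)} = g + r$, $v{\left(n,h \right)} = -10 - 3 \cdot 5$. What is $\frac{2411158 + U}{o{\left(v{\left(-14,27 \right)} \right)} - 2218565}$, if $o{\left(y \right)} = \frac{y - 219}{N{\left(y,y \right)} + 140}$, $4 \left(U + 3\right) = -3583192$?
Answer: $- \frac{68191065}{99835547} \approx -0.68303$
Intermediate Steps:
$U = -895801$ ($U = -3 + \frac{1}{4} \left(-3583192\right) = -3 - 895798 = -895801$)
$v{\left(n,h \right)} = -25$ ($v{\left(n,h \right)} = -10 - 15 = -25$)
$o{\left(y \right)} = \frac{-219 + y}{140 + 2 y}$ ($o{\left(y \right)} = \frac{y - 219}{\left(y + y\right) + 140} = \frac{-219 + y}{2 y + 140} = \frac{-219 + y}{140 + 2 y}$)
$\frac{2411158 + U}{o{\left(v{\left(-14,27 \right)} \right)} - 2218565} = \frac{2411158 - 895801}{\frac{-219 - 25}{2 \left(70 - 25\right)} - 2218565} = \frac{1515357}{\frac{1}{2} \cdot \frac{1}{45} \left(-244\right) - 2218565} = \frac{1515357}{- \frac{122}{45} - 2218565} = \frac{1515357}{- \frac{99835547}{45}} = 1515357 \left(- \frac{45}{99835547}\right) = - \frac{68191065}{99835547}$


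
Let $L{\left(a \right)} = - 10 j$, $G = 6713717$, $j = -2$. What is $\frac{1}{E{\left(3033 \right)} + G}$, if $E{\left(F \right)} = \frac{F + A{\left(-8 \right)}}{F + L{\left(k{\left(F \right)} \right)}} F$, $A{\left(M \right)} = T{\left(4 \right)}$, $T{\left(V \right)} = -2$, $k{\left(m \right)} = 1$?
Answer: $\frac{3053}{20506171024} \approx 1.4888 \cdot 10^{-7}$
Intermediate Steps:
$A{\left(M \right)} = -2$
$L{\left(a \right)} = 20$ ($L{\left(a \right)} = \left(-10\right) \left(-2\right) = 20$)
$E{\left(F \right)} = \frac{F \left(-2 + F\right)}{20 + F}$ ($E{\left(F \right)} = \frac{F - 2}{F + 20} F = \frac{-2 + F}{20 + F} F = \frac{F \left(-2 + F\right)}{20 + F}$)
$\frac{1}{E{\left(3033 \right)} + G} = \frac{1}{\frac{3033 \left(-2 + 3033\right)}{20 + 3033} + 6713717} = \frac{1}{3033 \cdot \frac{1}{3053} \cdot 3031 + 6713717} = \frac{1}{\frac{9193023}{3053} + 6713717} = \frac{1}{\frac{20506171024}{3053}} = \frac{3053}{20506171024}$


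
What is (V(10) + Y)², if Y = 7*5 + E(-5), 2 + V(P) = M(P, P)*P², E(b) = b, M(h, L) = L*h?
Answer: 100560784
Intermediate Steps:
V(P) = -2 + P⁴ (V(P) = -2 + (P*P)*P² = -2 + P²*P² = -2 + P⁴)
Y = 30 (Y = 7*5 - 5 = 35 - 5 = 30)
(V(10) + Y)² = ((-2 + 10⁴) + 30)² = ((-2 + 10000) + 30)² = (9998 + 30)² = 10028² = 100560784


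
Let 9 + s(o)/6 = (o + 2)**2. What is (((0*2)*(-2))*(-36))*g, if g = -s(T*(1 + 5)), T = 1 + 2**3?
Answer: 0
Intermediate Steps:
T = 9 (T = 1 + 8 = 9)
s(o) = -54 + 6*(2 + o)**2 (s(o) = -54 + 6*(o + 2)**2 = -54 + 6*(2 + o)**2)
g = -18762 (g = -(-54 + 6*(2 + 9*(1 + 5))**2) = -(-54 + 6*(2 + 9*6)**2) = -(-54 + 6*(2 + 54)**2) = -(-54 + 6*56**2) = -(-54 + 6*3136) = -(-54 + 18816) = -1*18762 = -18762)
(((0*2)*(-2))*(-36))*g = (((0*2)*(-2))*(-36))*(-18762) = ((0*(-2))*(-36))*(-18762) = (0*(-36))*(-18762) = 0*(-18762) = 0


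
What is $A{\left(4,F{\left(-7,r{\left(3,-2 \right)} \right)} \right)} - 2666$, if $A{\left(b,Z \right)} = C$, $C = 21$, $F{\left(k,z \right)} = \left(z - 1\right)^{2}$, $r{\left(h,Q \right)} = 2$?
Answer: $-2645$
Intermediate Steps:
$F{\left(k,z \right)} = \left(-1 + z\right)^{2}$
$A{\left(b,Z \right)} = 21$
$A{\left(4,F{\left(-7,r{\left(3,-2 \right)} \right)} \right)} - 2666 = 21 - 2666 = -2645$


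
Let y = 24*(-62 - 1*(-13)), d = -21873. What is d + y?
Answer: -23049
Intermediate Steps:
y = -1176 (y = 24*(-62 + 13) = 24*(-49) = -1176)
d + y = -21873 - 1176 = -23049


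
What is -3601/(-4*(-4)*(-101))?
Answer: 3601/1616 ≈ 2.2283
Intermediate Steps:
-3601/(-4*(-4)*(-101)) = -3601/(16*(-101)) = -3601/(-1616) = -3601*(-1/1616) = 3601/1616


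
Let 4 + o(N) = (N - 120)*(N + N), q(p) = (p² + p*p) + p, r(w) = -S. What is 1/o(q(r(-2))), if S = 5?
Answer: -1/6754 ≈ -0.00014806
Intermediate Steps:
r(w) = -5 (r(w) = -1*5 = -5)
q(p) = p + 2*p² (q(p) = (p² + p²) + p = 2*p² + p = p + 2*p²)
o(N) = -4 + 2*N*(-120 + N) (o(N) = -4 + (N - 120)*(N + N) = -4 + (-120 + N)*(2*N) = -4 + 2*N*(-120 + N))
1/o(q(r(-2))) = 1/(-4 - (-1200)*(1 + 2*(-5)) + 2*(-5*(1 + 2*(-5)))²) = 1/(-4 - (-1200)*(1 - 10) + 2*(-5*(1 - 10))²) = 1/(-4 - (-1200)*(-9) + 2*(-5*(-9))²) = 1/(-4 - 240*45 + 2*45²) = 1/(-4 - 10800 + 2*2025) = 1/(-4 - 10800 + 4050) = 1/(-6754) = -1/6754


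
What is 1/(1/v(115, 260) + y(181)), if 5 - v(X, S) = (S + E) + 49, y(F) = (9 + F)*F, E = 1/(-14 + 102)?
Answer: 26753/920035582 ≈ 2.9078e-5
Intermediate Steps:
E = 1/88 ≈ 0.011364
y(F) = F*(9 + F)
v(X, S) = -3873/88 - S (v(X, S) = 5 - ((S + 1/88) + 49) = 5 - ((1/88 + S) + 49) = 5 - (4313/88 + S) = 5 + (-4313/88 - S) = -3873/88 - S)
1/(1/v(115, 260) + y(181)) = 1/(1/(-3873/88 - 1*260) + 181*(9 + 181)) = 1/(1/(-3873/88 - 260) + 181*190) = 1/(1/(-26753/88) + 34390) = 1/(-88/26753 + 34390) = 1/(920035582/26753) = 26753/920035582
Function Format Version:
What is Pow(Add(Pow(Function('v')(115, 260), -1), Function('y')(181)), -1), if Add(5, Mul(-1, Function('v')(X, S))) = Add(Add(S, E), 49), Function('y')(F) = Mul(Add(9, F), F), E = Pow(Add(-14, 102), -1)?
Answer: Rational(26753, 920035582) ≈ 2.9078e-5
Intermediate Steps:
E = Rational(1, 88) (E = Pow(88, -1) = Rational(1, 88) ≈ 0.011364)
Function('y')(F) = Mul(F, Add(9, F))
Function('v')(X, S) = Add(Rational(-3873, 88), Mul(-1, S)) (Function('v')(X, S) = Add(5, Mul(-1, Add(Add(S, Rational(1, 88)), 49))) = Add(5, Mul(-1, Add(Add(Rational(1, 88), S), 49))) = Add(5, Mul(-1, Add(Rational(4313, 88), S))) = Add(5, Add(Rational(-4313, 88), Mul(-1, S))) = Add(Rational(-3873, 88), Mul(-1, S)))
Pow(Add(Pow(Function('v')(115, 260), -1), Function('y')(181)), -1) = Pow(Add(Pow(Add(Rational(-3873, 88), Mul(-1, 260)), -1), Mul(181, Add(9, 181))), -1) = Pow(Add(Pow(Add(Rational(-3873, 88), -260), -1), Mul(181, 190)), -1) = Pow(Add(Pow(Rational(-26753, 88), -1), 34390), -1) = Pow(Add(Rational(-88, 26753), 34390), -1) = Pow(Rational(920035582, 26753), -1) = Rational(26753, 920035582)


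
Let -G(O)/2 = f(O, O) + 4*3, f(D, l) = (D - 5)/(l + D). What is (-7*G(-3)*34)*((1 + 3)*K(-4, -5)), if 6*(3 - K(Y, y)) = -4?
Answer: 837760/9 ≈ 93085.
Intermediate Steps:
K(Y, y) = 11/3 (K(Y, y) = 3 - ⅙*(-4) = 3 + ⅔ = 11/3)
f(D, l) = (-5 + D)/(D + l)
G(O) = -24 - (-5 + O)/O (G(O) = -2*((-5 + O)/(O + O) + 4*3) = -2*((-5 + O)/((2*O)) + 12) = -2*((1/(2*O))*(-5 + O) + 12) = -2*((-5 + O)/(2*O) + 12) = -2*(12 + (-5 + O)/(2*O)) = -24 - (-5 + O)/O)
(-7*G(-3)*34)*((1 + 3)*K(-4, -5)) = (-7*(-25 + 5/(-3))*34)*((1 + 3)*(11/3)) = (-7*(-25 + 5*(-⅓))*34)*(4*(11/3)) = (-7*(-25 - 5/3)*34)*(44/3) = (-7*(-80/3)*34)*(44/3) = ((560/3)*34)*(44/3) = (19040/3)*(44/3) = 837760/9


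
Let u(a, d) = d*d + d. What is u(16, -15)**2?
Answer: 44100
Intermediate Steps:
u(a, d) = d + d**2 (u(a, d) = d**2 + d = d + d**2)
u(16, -15)**2 = (-15*(1 - 15))**2 = (-15*(-14))**2 = 210**2 = 44100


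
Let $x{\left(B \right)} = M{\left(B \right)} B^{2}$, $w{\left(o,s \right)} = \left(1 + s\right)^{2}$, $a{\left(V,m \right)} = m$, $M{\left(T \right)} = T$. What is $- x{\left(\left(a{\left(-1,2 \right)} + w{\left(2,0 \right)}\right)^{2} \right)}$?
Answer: $-729$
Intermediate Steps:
$x{\left(B \right)} = B^{3}$ ($x{\left(B \right)} = B B^{2} = B^{3}$)
$- x{\left(\left(a{\left(-1,2 \right)} + w{\left(2,0 \right)}\right)^{2} \right)} = - \left(\left(2 + \left(1 + 0\right)^{2}\right)^{2}\right)^{3} = - \left(\left(2 + 1^{2}\right)^{2}\right)^{3} = - \left(\left(2 + 1\right)^{2}\right)^{3} = - \left(3^{2}\right)^{3} = - 9^{3} = \left(-1\right) 729 = -729$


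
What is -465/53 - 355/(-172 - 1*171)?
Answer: -140680/18179 ≈ -7.7386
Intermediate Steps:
-465/53 - 355/(-172 - 1*171) = -465*1/53 - 355/(-172 - 171) = -465/53 - 355/(-343) = -465/53 - 355*(-1/343) = -465/53 + 355/343 = -140680/18179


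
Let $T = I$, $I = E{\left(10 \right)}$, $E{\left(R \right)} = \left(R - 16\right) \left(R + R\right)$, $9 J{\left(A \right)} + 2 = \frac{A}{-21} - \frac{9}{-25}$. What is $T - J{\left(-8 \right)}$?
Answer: $- \frac{566339}{4725} \approx -119.86$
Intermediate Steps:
$J{\left(A \right)} = - \frac{41}{225} - \frac{A}{189}$ ($J{\left(A \right)} = - \frac{2}{9} + \frac{\frac{A}{-21} - \frac{9}{-25}}{9} = - \frac{2}{9} + \frac{A \left(- \frac{1}{21}\right) - - \frac{9}{25}}{9} = - \frac{2}{9} + \frac{- \frac{A}{21} + \frac{9}{25}}{9} = - \frac{2}{9} + \frac{\frac{9}{25} - \frac{A}{21}}{9} = - \frac{2}{9} - \left(- \frac{1}{25} + \frac{A}{189}\right) = - \frac{41}{225} - \frac{A}{189}$)
$E{\left(R \right)} = 2 R \left(-16 + R\right)$ ($E{\left(R \right)} = \left(-16 + R\right) 2 R = 2 R \left(-16 + R\right)$)
$I = -120$ ($I = 2 \cdot 10 \left(-16 + 10\right) = 2 \cdot 10 \left(-6\right) = -120$)
$T = -120$
$T - J{\left(-8 \right)} = -120 - \left(- \frac{41}{225} - - \frac{8}{189}\right) = -120 - \left(- \frac{41}{225} + \frac{8}{189}\right) = -120 - - \frac{661}{4725} = -120 + \frac{661}{4725} = - \frac{566339}{4725}$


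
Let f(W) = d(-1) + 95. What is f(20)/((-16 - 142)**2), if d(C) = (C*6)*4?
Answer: 71/24964 ≈ 0.0028441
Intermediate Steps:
d(C) = 24*C (d(C) = (6*C)*4 = 24*C)
f(W) = 71 (f(W) = 24*(-1) + 95 = -24 + 95 = 71)
f(20)/((-16 - 142)**2) = 71/((-16 - 142)**2) = 71/((-158)**2) = 71/24964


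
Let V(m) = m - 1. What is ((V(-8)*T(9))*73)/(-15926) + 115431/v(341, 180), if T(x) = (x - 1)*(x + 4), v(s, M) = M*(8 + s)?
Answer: 1021786511/166745220 ≈ 6.1278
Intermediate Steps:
V(m) = -1 + m
T(x) = (-1 + x)*(4 + x)
((V(-8)*T(9))*73)/(-15926) + 115431/v(341, 180) = (((-1 - 8)*(-4 + 9² + 3*9))*73)/(-15926) + 115431/((180*(8 + 341))) = (-9*(-4 + 81 + 27)*73)*(-1/15926) + 115431/((180*349)) = (-9*104*73)*(-1/15926) + 115431/62820 = -936*73*(-1/15926) + 115431*(1/62820) = -68328*(-1/15926) + 38477/20940 = 34164/7963 + 38477/20940 = 1021786511/166745220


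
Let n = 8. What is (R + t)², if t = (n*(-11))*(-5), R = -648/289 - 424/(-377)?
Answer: 2286519044353600/11870756209 ≈ 1.9262e+5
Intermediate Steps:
R = -121760/108953 (R = -648*1/289 - 424*(-1/377) = -648/289 + 424/377 = -121760/108953 ≈ -1.1175)
t = 440 (t = (8*(-11))*(-5) = -88*(-5) = 440)
(R + t)² = (-121760/108953 + 440)² = (47817560/108953)² = 2286519044353600/11870756209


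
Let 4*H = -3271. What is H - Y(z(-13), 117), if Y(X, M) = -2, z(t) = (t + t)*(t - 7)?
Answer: -3263/4 ≈ -815.75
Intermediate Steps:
z(t) = 2*t*(-7 + t) (z(t) = (2*t)*(-7 + t) = 2*t*(-7 + t))
H = -3271/4 (H = (¼)*(-3271) = -3271/4 ≈ -817.75)
H - Y(z(-13), 117) = -3271/4 - 1*(-2) = -3271/4 + 2 = -3263/4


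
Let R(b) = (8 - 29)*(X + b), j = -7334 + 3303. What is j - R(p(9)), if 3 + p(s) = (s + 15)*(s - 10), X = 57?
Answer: -3401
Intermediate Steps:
p(s) = -3 + (-10 + s)*(15 + s) (p(s) = -3 + (s + 15)*(s - 10) = -3 + (15 + s)*(-10 + s) = -3 + (-10 + s)*(15 + s))
j = -4031
R(b) = -1197 - 21*b (R(b) = (8 - 29)*(57 + b) = -21*(57 + b) = -1197 - 21*b)
j - R(p(9)) = -4031 - (-1197 - 21*(-153 + 9² + 5*9)) = -4031 - (-1197 - 21*(-153 + 81 + 45)) = -4031 - (-1197 - 21*(-27)) = -4031 - (-1197 + 567) = -4031 - 1*(-630) = -4031 + 630 = -3401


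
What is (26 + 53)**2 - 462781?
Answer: -456540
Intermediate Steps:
(26 + 53)**2 - 462781 = 79**2 - 462781 = 6241 - 462781 = -456540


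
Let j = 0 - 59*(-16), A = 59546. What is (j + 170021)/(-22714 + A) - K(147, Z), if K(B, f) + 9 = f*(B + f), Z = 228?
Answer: -3148633547/36832 ≈ -85486.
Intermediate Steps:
j = 944 (j = 0 + 944 = 944)
K(B, f) = -9 + f*(B + f)
(j + 170021)/(-22714 + A) - K(147, Z) = (944 + 170021)/(-22714 + 59546) - (-9 + 228**2 + 147*228) = 170965/36832 - (-9 + 51984 + 33516) = 170965*(1/36832) - 1*85491 = 170965/36832 - 85491 = -3148633547/36832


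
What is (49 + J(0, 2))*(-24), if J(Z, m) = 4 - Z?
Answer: -1272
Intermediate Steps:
(49 + J(0, 2))*(-24) = (49 + (4 - 1*0))*(-24) = (49 + (4 + 0))*(-24) = (49 + 4)*(-24) = 53*(-24) = -1272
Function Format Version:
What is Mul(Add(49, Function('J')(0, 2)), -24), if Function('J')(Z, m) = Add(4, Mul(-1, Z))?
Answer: -1272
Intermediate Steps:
Mul(Add(49, Function('J')(0, 2)), -24) = Mul(Add(49, Add(4, Mul(-1, 0))), -24) = Mul(Add(49, Add(4, 0)), -24) = Mul(Add(49, 4), -24) = Mul(53, -24) = -1272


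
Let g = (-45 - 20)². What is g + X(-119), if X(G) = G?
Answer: 4106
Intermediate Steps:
g = 4225 (g = (-65)² = 4225)
g + X(-119) = 4225 - 119 = 4106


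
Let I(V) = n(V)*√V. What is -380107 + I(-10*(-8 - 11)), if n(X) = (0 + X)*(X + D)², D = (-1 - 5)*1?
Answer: -380107 + 6432640*√190 ≈ 8.8288e+7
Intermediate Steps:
D = -6 (D = -6*1 = -6)
n(X) = X*(-6 + X)² (n(X) = (0 + X)*(X - 6)² = X*(-6 + X)²)
I(V) = V^(3/2)*(-6 + V)² (I(V) = (V*(-6 + V)²)*√V = V^(3/2)*(-6 + V)²)
-380107 + I(-10*(-8 - 11)) = -380107 + (-10*(-8 - 11))^(3/2)*(-6 - 10*(-8 - 11))² = -380107 + (-10*(-19))^(3/2)*(-6 - 10*(-19))² = -380107 + 190^(3/2)*(-6 + 190)² = -380107 + (190*√190)*184² = -380107 + (190*√190)*33856 = -380107 + 6432640*√190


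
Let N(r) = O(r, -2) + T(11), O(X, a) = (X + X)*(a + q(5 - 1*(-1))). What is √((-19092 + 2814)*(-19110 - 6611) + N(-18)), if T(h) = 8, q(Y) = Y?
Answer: √418686302 ≈ 20462.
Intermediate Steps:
O(X, a) = 2*X*(6 + a) (O(X, a) = (X + X)*(a + (5 - 1*(-1))) = (2*X)*(a + (5 + 1)) = (2*X)*(a + 6) = (2*X)*(6 + a) = 2*X*(6 + a))
N(r) = 8 + 8*r (N(r) = 2*r*(6 - 2) + 8 = 2*r*4 + 8 = 8*r + 8 = 8 + 8*r)
√((-19092 + 2814)*(-19110 - 6611) + N(-18)) = √((-19092 + 2814)*(-19110 - 6611) + (8 + 8*(-18))) = √(-16278*(-25721) + (8 - 144)) = √(418686438 - 136) = √418686302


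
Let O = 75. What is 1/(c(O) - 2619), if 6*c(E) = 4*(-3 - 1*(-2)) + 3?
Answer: -6/15715 ≈ -0.00038180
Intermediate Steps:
c(E) = -⅙ (c(E) = (4*(-3 - 1*(-2)) + 3)/6 = (4*(-3 + 2) + 3)/6 = (4*(-1) + 3)/6 = (-4 + 3)/6 = (⅙)*(-1) = -⅙)
1/(c(O) - 2619) = 1/(-⅙ - 2619) = 1/(-15715/6) = -6/15715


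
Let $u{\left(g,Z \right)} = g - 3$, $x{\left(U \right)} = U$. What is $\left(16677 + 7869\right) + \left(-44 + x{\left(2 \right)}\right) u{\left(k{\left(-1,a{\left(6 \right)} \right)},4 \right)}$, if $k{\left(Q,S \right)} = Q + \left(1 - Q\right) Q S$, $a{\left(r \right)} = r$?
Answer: $25218$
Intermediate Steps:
$k{\left(Q,S \right)} = Q + Q S \left(1 - Q\right)$
$u{\left(g,Z \right)} = -3 + g$
$\left(16677 + 7869\right) + \left(-44 + x{\left(2 \right)}\right) u{\left(k{\left(-1,a{\left(6 \right)} \right)},4 \right)} = \left(16677 + 7869\right) + \left(-44 + 2\right) \left(-3 - \left(1 + 6 - \left(-1\right) 6\right)\right) = 24546 - 42 \left(-3 - \left(1 + 6 + 6\right)\right) = 24546 - 42 \left(-3 - 13\right) = 24546 - -672 = 24546 + 672 = 25218$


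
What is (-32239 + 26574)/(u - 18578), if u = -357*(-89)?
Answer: -1133/2639 ≈ -0.42933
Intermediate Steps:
u = 31773
(-32239 + 26574)/(u - 18578) = (-32239 + 26574)/(31773 - 18578) = -5665/13195 = -5665*1/13195 = -1133/2639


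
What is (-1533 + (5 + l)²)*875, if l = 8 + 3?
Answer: -1117375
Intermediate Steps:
l = 11
(-1533 + (5 + l)²)*875 = (-1533 + (5 + 11)²)*875 = (-1533 + 16²)*875 = (-1533 + 256)*875 = -1277*875 = -1117375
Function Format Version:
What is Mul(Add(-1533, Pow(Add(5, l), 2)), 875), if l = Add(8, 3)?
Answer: -1117375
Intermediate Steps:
l = 11
Mul(Add(-1533, Pow(Add(5, l), 2)), 875) = Mul(Add(-1533, Pow(Add(5, 11), 2)), 875) = Mul(Add(-1533, Pow(16, 2)), 875) = Mul(Add(-1533, 256), 875) = Mul(-1277, 875) = -1117375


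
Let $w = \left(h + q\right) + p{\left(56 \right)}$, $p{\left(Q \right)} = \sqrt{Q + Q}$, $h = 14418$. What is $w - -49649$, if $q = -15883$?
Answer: $48184 + 4 \sqrt{7} \approx 48195.0$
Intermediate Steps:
$p{\left(Q \right)} = \sqrt{2} \sqrt{Q}$ ($p{\left(Q \right)} = \sqrt{2 Q} = \sqrt{2} \sqrt{Q}$)
$w = -1465 + 4 \sqrt{7}$ ($w = \left(14418 - 15883\right) + \sqrt{2} \sqrt{56} = -1465 + \sqrt{2} \cdot 2 \sqrt{14} = -1465 + 4 \sqrt{7} \approx -1454.4$)
$w - -49649 = \left(-1465 + 4 \sqrt{7}\right) - -49649 = \left(-1465 + 4 \sqrt{7}\right) + 49649 = 48184 + 4 \sqrt{7}$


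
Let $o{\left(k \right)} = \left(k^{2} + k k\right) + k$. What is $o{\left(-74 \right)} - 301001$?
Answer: $-290123$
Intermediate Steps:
$o{\left(k \right)} = k + 2 k^{2}$ ($o{\left(k \right)} = \left(k^{2} + k^{2}\right) + k = 2 k^{2} + k = k + 2 k^{2}$)
$o{\left(-74 \right)} - 301001 = - 74 \left(1 + 2 \left(-74\right)\right) - 301001 = - 74 \left(1 - 148\right) - 301001 = \left(-74\right) \left(-147\right) - 301001 = 10878 - 301001 = -290123$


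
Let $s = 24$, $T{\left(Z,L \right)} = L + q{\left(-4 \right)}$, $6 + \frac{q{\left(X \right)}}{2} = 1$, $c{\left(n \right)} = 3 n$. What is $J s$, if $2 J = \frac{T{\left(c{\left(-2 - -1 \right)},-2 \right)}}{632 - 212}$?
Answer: $- \frac{12}{35} \approx -0.34286$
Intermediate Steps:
$q{\left(X \right)} = -10$ ($q{\left(X \right)} = -12 + 2 \cdot 1 = -12 + 2 = -10$)
$T{\left(Z,L \right)} = -10 + L$ ($T{\left(Z,L \right)} = L - 10 = -10 + L$)
$J = - \frac{1}{70}$ ($J = \frac{\left(-10 - 2\right) \frac{1}{632 - 212}}{2} = \frac{\left(-12\right) \frac{1}{420}}{2} = \frac{1}{2} \left(- \frac{1}{35}\right) = - \frac{1}{70} \approx -0.014286$)
$J s = \left(- \frac{1}{70}\right) 24 = - \frac{12}{35}$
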